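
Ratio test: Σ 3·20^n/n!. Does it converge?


aₙ = 3·20^n/n!
a_{n+1}/aₙ = 20^(n+1)/(n+1)! × n!/20^n  (constant 3 cancels)
= 20/(n+1)
L = lim(n→∞) 20/(n+1) = 0
L < 1 → series CONVERGES

Converges (ratio test: L = 0 < 1)


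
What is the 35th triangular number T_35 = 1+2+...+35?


n(n+1)/2 = 35×36/2 = 1260/2 = 630

Σk = 630


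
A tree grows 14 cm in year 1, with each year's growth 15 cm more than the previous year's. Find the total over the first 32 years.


aₙ = 14 + (32-1)×15 = 479
Sₙ = n(a₁+aₙ)/2 = 32×(14+479)/2
= 32×493/2 = 7888

S_32 = 7888


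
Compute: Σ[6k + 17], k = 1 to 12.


Σ(6k+17) = 6·Σk + 17·n
= 6·78 + 17·12
= 468 + 204 = 672

Σ = 672


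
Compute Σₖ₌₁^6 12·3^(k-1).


Sₙ = 12×(3^6 - 1)/(3 - 1)
= 12×(729 - 1)/2
= 12×728/2
= 4368

S_6 = 4368


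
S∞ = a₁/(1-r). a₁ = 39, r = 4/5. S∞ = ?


S∞ = a₁/(1-r) = 39/(1 - 4/5)
= 39/(1/5)
= 195

S∞ = 195


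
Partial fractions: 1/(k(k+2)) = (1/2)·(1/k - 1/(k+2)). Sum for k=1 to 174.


1/(k(k+2)) = (1/2)·(1/k - 1/(k+2)) (partial fractions)
Telescoping: Σ = (1/2)·(1 + 1/2 - 1/175 - 1/176) = 45849/61600

Sum = 45849/61600


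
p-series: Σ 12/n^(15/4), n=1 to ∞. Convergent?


p-series test: Σ c/n^p converges if p > 1, diverges if p ≤ 1 (constant c > 0 doesn't affect convergence).
p = 15/4
15/4 > 1 → CONVERGES

Converges (p = 15/4 > 1)


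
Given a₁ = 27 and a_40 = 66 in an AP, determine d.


d = (aₙ - a₁)/(n-1)
= (66 - 27)/(40-1)
= 39/39 = 1

d = 1


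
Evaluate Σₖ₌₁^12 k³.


n(n+1)/2 = 12×13/2 = 78
Σk³ = 78² = 6084

Σk³ = 6084


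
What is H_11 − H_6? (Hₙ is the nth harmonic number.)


Σₖ₌7^11 1/k = 1/7 + 1/8 + 1/9 + 1/10 + 1/11
= 15797/27720
≈ 0.5699

Sum = 15797/27720 ≈ 0.5699


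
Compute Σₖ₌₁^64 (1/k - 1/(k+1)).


Telescoping: adjacent terms cancel.
= 1/1 - 1/65
= 1 - 1/65 = 64/65

Sum = 64/65


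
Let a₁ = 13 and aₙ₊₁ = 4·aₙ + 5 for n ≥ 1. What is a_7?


Computing step by step:
a_1 = 13
a_2 = 57
a_3 = 233
a_4 = 937
a_5 = 3753
a_6 = 15017
a_7 = 60073


a_7 = 60073


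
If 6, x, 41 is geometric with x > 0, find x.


GM = √(6×41) = √246 = 15.6844

GM = 15.6844


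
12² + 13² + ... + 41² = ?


Σₖ₌12^41 k² = Σₖ₌₁^41 k² − Σₖ₌₁^11 k²
= 41·42·83/6 − 11·12·23/6
= 23821 − 506 = 23315

Σk² = 23315


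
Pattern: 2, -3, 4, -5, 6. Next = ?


Pattern: alternating sign, magnitude arithmetic (d=1)
Terms: 2, -3, 4, -5, 6
Next term = -7

Next term = -7


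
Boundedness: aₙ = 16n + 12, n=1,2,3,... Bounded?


aₙ = 16n + 12 → as n→∞, aₙ→∞
No finite upper bound exists
The sequence is UNBOUNDED

Unbounded (aₙ → ∞ as n → ∞)


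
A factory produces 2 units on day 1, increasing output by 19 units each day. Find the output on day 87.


aₙ = a₁ + (n-1)d
= 2 + (87-1)×19
= 2 + 1634
= 1636

a_87 = 1636


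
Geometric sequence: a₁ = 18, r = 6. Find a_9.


aₙ = a₁·r^(n-1)
= 18×6^8
= 18×1679616
= 30233088

a_9 = 30233088


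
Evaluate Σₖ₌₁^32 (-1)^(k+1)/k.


S = 1 - 1/2 + 1/3 - 1/4 + 1/5 - 1/6 + 1/7 - 1/8 ± ...
= 0.6778
(Full series converges to +ln(2) ≈ +0.6931)

S_32 = 0.6778


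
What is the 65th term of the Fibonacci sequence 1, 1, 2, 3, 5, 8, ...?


Fibonacci sequence: 1, 1, 2, 3, 5, 8, 13, 21, 34, 55, 89, ...
F(65) = 17167680177565

F(65) = 17167680177565


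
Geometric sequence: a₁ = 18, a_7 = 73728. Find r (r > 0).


r^(n-1) = aₙ/a₁
r^6 = 73728/18 = 4096
r = 4096^(1/6)
= ±4; taking r > 0 gives r = 4

r = 4


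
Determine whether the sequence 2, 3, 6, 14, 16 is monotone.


Differences: 1, 3, 8, 2
All differences > 0 → strictly INCREASING

Monotonically increasing


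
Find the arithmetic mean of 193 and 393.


AM = (193 + 393)/2 = 586/2 = 293

AM = 293


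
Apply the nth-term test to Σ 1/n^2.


lim(n→∞) 1/n^2 = 0
lim aₙ = 0 → nth-term test is INCONCLUSIVE
(Need other tests; this is actually a convergent p-series with p=2 > 1)

Inconclusive (lim aₙ = 0; need another test)


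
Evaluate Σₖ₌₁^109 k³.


n(n+1)/2 = 109×110/2 = 5995
Σk³ = 5995² = 35940025

Σk³ = 35940025


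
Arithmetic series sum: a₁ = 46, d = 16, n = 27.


aₙ = 46 + (27-1)×16 = 462
Sₙ = n(a₁+aₙ)/2 = 27×(46+462)/2
= 27×508/2 = 6858

S_27 = 6858


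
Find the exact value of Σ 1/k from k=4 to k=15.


Σₖ₌4^15 1/k = 1/4 + 1/5 + 1/6 + ... + 1/15
= 535097/360360
≈ 1.4849

Sum = 535097/360360 ≈ 1.4849


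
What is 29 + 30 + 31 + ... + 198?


Σₖ₌29^198 k = Σₖ₌₁^198 k − Σₖ₌₁^28 k
= 198·199/2 − 28·29/2
= 19701 − 406 = 19295

Σk = 19295


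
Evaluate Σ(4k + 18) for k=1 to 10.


Σ(4k+18) = 4·Σk + 18·n
= 4·55 + 18·10
= 220 + 180 = 400

Σ = 400


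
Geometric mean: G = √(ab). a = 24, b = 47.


GM = √(24×47) = √1128 = 33.5857

GM = 33.5857


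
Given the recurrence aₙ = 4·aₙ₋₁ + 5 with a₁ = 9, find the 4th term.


Computing step by step:
a_1 = 9
a_2 = 41
a_3 = 169
a_4 = 681


a_4 = 681


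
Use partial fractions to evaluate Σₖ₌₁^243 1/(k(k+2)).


1/(k(k+2)) = (1/2)·(1/k - 1/(k+2)) (partial fractions)
Telescoping: Σ = (1/2)·(1 + 1/2 - 1/244 - 1/245) = 89181/119560

Sum = 89181/119560


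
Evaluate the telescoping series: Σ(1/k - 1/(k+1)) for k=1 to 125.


Telescoping: adjacent terms cancel.
= 1/1 - 1/126
= 1 - 1/126 = 125/126

Sum = 125/126


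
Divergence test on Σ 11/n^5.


lim(n→∞) 11/n^5 = 0
lim aₙ = 0 → nth-term test is INCONCLUSIVE
(Need other tests; this is actually a convergent p-series with p=5 > 1)

Inconclusive (lim aₙ = 0; need another test)


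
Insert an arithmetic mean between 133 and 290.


AM = (133 + 290)/2 = 423/2 = 211.5

AM = 211.5


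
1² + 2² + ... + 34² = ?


n = 34
n(n+1)(2n+1)/6 = 34×35×69/6
= 82110/6 = 13685

Σk² = 13685


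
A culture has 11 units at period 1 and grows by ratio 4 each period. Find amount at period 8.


aₙ = a₁·r^(n-1)
= 11×4^7
= 11×16384
= 180224

a_8 = 180224


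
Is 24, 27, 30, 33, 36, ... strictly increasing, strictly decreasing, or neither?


Differences: 3, 3, 3, 3
All differences > 0 → strictly INCREASING

Monotonically increasing


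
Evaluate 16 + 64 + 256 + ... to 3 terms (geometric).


Sₙ = 16×(4^3 - 1)/(4 - 1)
= 16×(64 - 1)/3
= 16×63/3
= 336

S_3 = 336


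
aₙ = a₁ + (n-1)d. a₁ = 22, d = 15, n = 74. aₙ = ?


aₙ = a₁ + (n-1)d
= 22 + (74-1)×15
= 22 + 1095
= 1117

a_74 = 1117


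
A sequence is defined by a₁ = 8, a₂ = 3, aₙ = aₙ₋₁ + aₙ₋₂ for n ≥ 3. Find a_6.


Computing iteratively: 8, 3, 11, 14, 25, 39
a_6 = 39

a_6 = 39


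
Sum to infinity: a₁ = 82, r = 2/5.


S∞ = a₁/(1-r) = 82/(1 - 2/5)
= 82/(3/5)
= 410/3

S∞ = 410/3


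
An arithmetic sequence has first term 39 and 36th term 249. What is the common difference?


d = (aₙ - a₁)/(n-1)
= (249 - 39)/(36-1)
= 210/35 = 6

d = 6


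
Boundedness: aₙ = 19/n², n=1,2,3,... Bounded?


a₁ = 19, a₂ = 19/4, a₃ = 19/9, ...
0 < aₙ ≤ 19 for all n ≥ 1
The sequence IS bounded

Bounded (0 < aₙ ≤ 19)


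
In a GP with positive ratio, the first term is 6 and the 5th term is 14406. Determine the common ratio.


r^(n-1) = aₙ/a₁
r^4 = 14406/6 = 2401
r = 2401^(1/4)
= ±7; taking r > 0 gives r = 7

r = 7


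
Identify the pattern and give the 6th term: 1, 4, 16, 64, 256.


Pattern: geometric (r=4)
Terms: 1, 4, 16, 64, 256
Next term = 1024

Next term = 1024


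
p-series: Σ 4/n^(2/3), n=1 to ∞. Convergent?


p-series test: Σ c/n^p converges if p > 1, diverges if p ≤ 1 (constant c > 0 doesn't affect convergence).
p = 2/3
2/3 ≤ 1 → DIVERGES

Diverges (p = 2/3 ≤ 1)


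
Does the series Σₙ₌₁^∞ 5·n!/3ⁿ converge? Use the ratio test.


aₙ = 5·n!/3^n
a_{n+1}/aₙ = (n+1)!/3^(n+1) × 3^n/n!  (constant 5 cancels)
= (n+1)/3
L = lim(n→∞) (n+1)/3 = ∞
L > 1 → series DIVERGES

Diverges (ratio test: L = ∞ > 1)


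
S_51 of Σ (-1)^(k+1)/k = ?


S = 1 - 1/2 + 1/3 - 1/4 + 1/5 - 1/6 + 1/7 - 1/8 ± ...
= 0.7029
(Full series converges to +ln(2) ≈ +0.6931)

S_51 = 0.7029


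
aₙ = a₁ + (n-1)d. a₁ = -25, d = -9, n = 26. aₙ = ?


aₙ = a₁ + (n-1)d
= -25 + (26-1)×-9
= -25 - 225
= -250

a_26 = -250


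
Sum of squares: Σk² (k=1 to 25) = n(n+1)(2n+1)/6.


n = 25
n(n+1)(2n+1)/6 = 25×26×51/6
= 33150/6 = 5525

Σk² = 5525


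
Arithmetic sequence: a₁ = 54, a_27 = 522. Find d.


d = (aₙ - a₁)/(n-1)
= (522 - 54)/(27-1)
= 468/26 = 18

d = 18


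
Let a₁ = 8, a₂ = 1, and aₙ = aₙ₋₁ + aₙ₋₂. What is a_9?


Computing iteratively: 8, 1, 9, 10, 19, 29, 48, 77, 125
a_9 = 125

a_9 = 125


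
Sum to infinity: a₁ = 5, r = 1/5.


S∞ = a₁/(1-r) = 5/(1 - 1/5)
= 5/(4/5)
= 25/4

S∞ = 25/4


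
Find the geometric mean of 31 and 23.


GM = √(31×23) = √713 = 26.7021

GM = 26.7021


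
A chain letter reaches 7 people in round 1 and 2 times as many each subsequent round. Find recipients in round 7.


aₙ = a₁·r^(n-1)
= 7×2^6
= 7×64
= 448

a_7 = 448


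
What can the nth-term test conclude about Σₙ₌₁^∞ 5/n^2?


lim(n→∞) 5/n^2 = 0
lim aₙ = 0 → nth-term test is INCONCLUSIVE
(Need other tests; this is actually a convergent p-series with p=2 > 1)

Inconclusive (lim aₙ = 0; need another test)


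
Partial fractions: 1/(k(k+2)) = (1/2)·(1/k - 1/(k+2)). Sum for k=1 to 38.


1/(k(k+2)) = (1/2)·(1/k - 1/(k+2)) (partial fractions)
Telescoping: Σ = (1/2)·(1 + 1/2 - 1/39 - 1/40) = 2261/3120

Sum = 2261/3120


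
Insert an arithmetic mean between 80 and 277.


AM = (80 + 277)/2 = 357/2 = 178.5

AM = 178.5


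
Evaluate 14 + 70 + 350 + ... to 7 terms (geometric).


Sₙ = 14×(5^7 - 1)/(5 - 1)
= 14×(78125 - 1)/4
= 14×78124/4
= 273434

S_7 = 273434


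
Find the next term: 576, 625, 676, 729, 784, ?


Pattern: perfect squares: n²
Terms: 576, 625, 676, 729, 784
Next term = 841

Next term = 841


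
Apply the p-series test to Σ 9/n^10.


p-series test: Σ c/n^p converges if p > 1, diverges if p ≤ 1 (constant c > 0 doesn't affect convergence).
p = 10
10 > 1 → CONVERGES

Converges (p = 10 > 1)


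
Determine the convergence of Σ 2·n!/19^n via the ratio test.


aₙ = 2·n!/19^n
a_{n+1}/aₙ = (n+1)!/19^(n+1) × 19^n/n!  (constant 2 cancels)
= (n+1)/19
L = lim(n→∞) (n+1)/19 = ∞
L > 1 → series DIVERGES

Diverges (ratio test: L = ∞ > 1)


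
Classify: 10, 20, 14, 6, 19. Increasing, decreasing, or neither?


Differences: 10, -6, -8, 13
Difference at position 1 is +10 (> 0) but position 2 is -6 (< 0) — sequence both rises and falls
→ NOT monotonic

Not monotonic


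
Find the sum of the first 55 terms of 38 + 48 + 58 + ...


aₙ = 38 + (55-1)×10 = 578
Sₙ = n(a₁+aₙ)/2 = 55×(38+578)/2
= 55×616/2 = 16940

S_55 = 16940


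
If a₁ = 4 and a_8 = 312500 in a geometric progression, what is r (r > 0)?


r^(n-1) = aₙ/a₁
r^7 = 312500/4 = 78125
r = 78125^(1/7)
= 5

r = 5


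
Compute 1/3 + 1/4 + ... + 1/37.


Σₖ₌3^37 1/k = 1/3 + 1/4 + 1/5 + ... + 1/37
= 1312217274475033/485721041551200
≈ 2.7016

Sum = 1312217274475033/485721041551200 ≈ 2.7016


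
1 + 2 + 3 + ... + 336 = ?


n(n+1)/2 = 336×337/2 = 113232/2 = 56616

Σk = 56616


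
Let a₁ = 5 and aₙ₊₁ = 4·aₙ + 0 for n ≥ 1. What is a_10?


Computing step by step:
a_1 = 5
a_2 = 20
a_3 = 80
a_4 = 320
a_5 = 1280
a_6 = 5120
a_7 = 20480
a_8 = 81920
a_9 = 327680
a_10 = 1310720


a_10 = 1310720


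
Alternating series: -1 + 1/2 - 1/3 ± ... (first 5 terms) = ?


S = -1 + 1/2 - 1/3 + 1/4 - 1/5
= -0.7833
(Full series converges to -ln(2) ≈ -0.6931)

S_5 = -0.7833


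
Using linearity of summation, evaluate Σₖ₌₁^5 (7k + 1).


Σ(7k+1) = 7·Σk + 1·n
= 7·15 + 1·5
= 105 + 5 = 110

Σ = 110


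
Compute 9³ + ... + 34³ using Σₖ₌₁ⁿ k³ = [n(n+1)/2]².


Σₖ₌9^34 k³ = [34·35/2]² − [8·9/2]²
= 354025 − 1296 = 352729

Σk³ = 352729


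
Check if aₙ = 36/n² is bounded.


a₁ = 36, a₂ = 36/4, a₃ = 36/9, ...
0 < aₙ ≤ 36 for all n ≥ 1
The sequence IS bounded

Bounded (0 < aₙ ≤ 36)


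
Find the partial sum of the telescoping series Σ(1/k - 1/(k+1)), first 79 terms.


Telescoping: adjacent terms cancel.
= 1/1 - 1/80
= 1 - 1/80 = 79/80

Sum = 79/80


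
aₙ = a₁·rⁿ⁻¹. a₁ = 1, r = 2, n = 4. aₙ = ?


aₙ = a₁·r^(n-1)
= 1×2^3
= 1×8
= 8

a_4 = 8


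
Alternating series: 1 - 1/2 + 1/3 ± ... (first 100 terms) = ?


S = 1 - 1/2 + 1/3 - 1/4 + 1/5 - 1/6 + 1/7 - 1/8 ± ...
= 0.6882
(Full series converges to +ln(2) ≈ +0.6931)

S_100 = 0.6882


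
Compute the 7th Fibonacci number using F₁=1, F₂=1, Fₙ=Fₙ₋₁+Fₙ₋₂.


Fibonacci sequence: 1, 1, 2, 3, 5, 8, 13
F(7) = 13

F(7) = 13


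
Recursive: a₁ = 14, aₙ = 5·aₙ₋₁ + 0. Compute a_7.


Computing step by step:
a_1 = 14
a_2 = 70
a_3 = 350
a_4 = 1750
a_5 = 8750
a_6 = 43750
a_7 = 218750


a_7 = 218750


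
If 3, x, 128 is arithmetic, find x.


AM = (3 + 128)/2 = 131/2 = 65.5

AM = 65.5


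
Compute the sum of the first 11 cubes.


n(n+1)/2 = 11×12/2 = 66
Σk³ = 66² = 4356

Σk³ = 4356


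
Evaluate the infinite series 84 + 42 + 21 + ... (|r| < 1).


S∞ = a₁/(1-r) = 84/(1 - 1/2)
= 84/(1/2)
= 168

S∞ = 168


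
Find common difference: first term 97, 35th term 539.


d = (aₙ - a₁)/(n-1)
= (539 - 97)/(35-1)
= 442/34 = 13

d = 13


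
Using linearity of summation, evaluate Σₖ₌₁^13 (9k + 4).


Σ(9k+4) = 9·Σk + 4·n
= 9·91 + 4·13
= 819 + 52 = 871

Σ = 871


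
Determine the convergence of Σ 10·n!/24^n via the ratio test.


aₙ = 10·n!/24^n
a_{n+1}/aₙ = (n+1)!/24^(n+1) × 24^n/n!  (constant 10 cancels)
= (n+1)/24
L = lim(n→∞) (n+1)/24 = ∞
L > 1 → series DIVERGES

Diverges (ratio test: L = ∞ > 1)


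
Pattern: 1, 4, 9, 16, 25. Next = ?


Pattern: perfect squares: n²
Terms: 1, 4, 9, 16, 25
Next term = 36

Next term = 36


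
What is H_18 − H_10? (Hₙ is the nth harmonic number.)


Σₖ₌11^18 1/k = 1/11 + 1/12 + 1/13 + 1/14 + 1/15 + 1/16 + 1/17 + 1/18
= 6936481/12252240
≈ 0.5661

Sum = 6936481/12252240 ≈ 0.5661


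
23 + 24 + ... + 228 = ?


Σₖ₌23^228 k = Σₖ₌₁^228 k − Σₖ₌₁^22 k
= 228·229/2 − 22·23/2
= 26106 − 253 = 25853

Σk = 25853


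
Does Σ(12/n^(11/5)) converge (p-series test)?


p-series test: Σ c/n^p converges if p > 1, diverges if p ≤ 1 (constant c > 0 doesn't affect convergence).
p = 11/5
11/5 > 1 → CONVERGES

Converges (p = 11/5 > 1)


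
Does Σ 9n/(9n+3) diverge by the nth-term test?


lim(n→∞) 9n/(9n+3) = 9/9 = 1  (divide numerator and denominator by n)
lim aₙ = 1 ≠ 0 → series DIVERGES

Diverges (lim aₙ = 1 ≠ 0)


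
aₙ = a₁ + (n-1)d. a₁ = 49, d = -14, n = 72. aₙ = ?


aₙ = a₁ + (n-1)d
= 49 + (72-1)×-14
= 49 - 994
= -945

a_72 = -945


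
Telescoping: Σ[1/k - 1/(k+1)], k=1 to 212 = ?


Telescoping: adjacent terms cancel.
= 1/1 - 1/213
= 1 - 1/213 = 212/213

Sum = 212/213


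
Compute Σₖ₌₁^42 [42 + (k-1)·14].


aₙ = 42 + (42-1)×14 = 616
Sₙ = n(a₁+aₙ)/2 = 42×(42+616)/2
= 42×658/2 = 13818

S_42 = 13818


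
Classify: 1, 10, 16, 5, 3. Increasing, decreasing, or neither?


Differences: 9, 6, -11, -2
Difference at position 1 is +9 (> 0) but position 3 is -11 (< 0) — sequence both rises and falls
→ NOT monotonic

Not monotonic


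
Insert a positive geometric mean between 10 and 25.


GM = √(10×25) = √250 = 15.8114

GM = 15.8114


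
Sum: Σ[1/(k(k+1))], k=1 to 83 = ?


1/(k(k+1)) = 1/k - 1/(k+1) (partial fractions)
Telescoping: Σ = 1 - 1/84 = 83/84

Sum = 83/84


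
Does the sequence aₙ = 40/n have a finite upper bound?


a₁ = 40, a₂ = 40/2, a₃ = 40/3, ...
0 < aₙ ≤ 40 for all n ≥ 1
Lower bound: 0, Upper bound: 40
The sequence IS bounded

Bounded (0 < aₙ ≤ 40)


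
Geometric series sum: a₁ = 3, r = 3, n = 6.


Sₙ = 3×(3^6 - 1)/(3 - 1)
= 3×(729 - 1)/2
= 3×728/2
= 1092

S_6 = 1092


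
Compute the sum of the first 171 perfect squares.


n = 171
n(n+1)(2n+1)/6 = 171×172×343/6
= 10088316/6 = 1681386

Σk² = 1681386


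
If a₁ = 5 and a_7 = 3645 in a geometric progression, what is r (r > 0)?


r^(n-1) = aₙ/a₁
r^6 = 3645/5 = 729
r = 729^(1/6)
= ±3; taking r > 0 gives r = 3

r = 3


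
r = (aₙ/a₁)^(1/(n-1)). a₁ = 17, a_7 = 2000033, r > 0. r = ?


r^(n-1) = aₙ/a₁
r^6 = 2000033/17 = 117649
r = 117649^(1/6)
= ±7; taking r > 0 gives r = 7

r = 7


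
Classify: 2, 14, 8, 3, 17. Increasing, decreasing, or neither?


Differences: 12, -6, -5, 14
Difference at position 1 is +12 (> 0) but position 2 is -6 (< 0) — sequence both rises and falls
→ NOT monotonic

Not monotonic


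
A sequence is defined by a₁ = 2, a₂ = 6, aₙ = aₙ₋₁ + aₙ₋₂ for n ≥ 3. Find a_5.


Computing iteratively: 2, 6, 8, 14, 22
a_5 = 22

a_5 = 22


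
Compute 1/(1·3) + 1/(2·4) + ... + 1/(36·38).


1/(k(k+2)) = (1/2)·(1/k - 1/(k+2)) (partial fractions)
Telescoping: Σ = (1/2)·(1 + 1/2 - 1/37 - 1/38) = 1017/1406

Sum = 1017/1406


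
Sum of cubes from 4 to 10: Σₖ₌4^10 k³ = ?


Σₖ₌4^10 k³ = [10·11/2]² − [3·4/2]²
= 3025 − 36 = 2989

Σk³ = 2989


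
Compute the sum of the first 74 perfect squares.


n = 74
n(n+1)(2n+1)/6 = 74×75×149/6
= 826950/6 = 137825

Σk² = 137825


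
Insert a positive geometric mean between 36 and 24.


GM = √(36×24) = √864 = 29.3939

GM = 29.3939


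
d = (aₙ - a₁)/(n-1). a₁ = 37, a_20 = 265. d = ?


d = (aₙ - a₁)/(n-1)
= (265 - 37)/(20-1)
= 228/19 = 12

d = 12


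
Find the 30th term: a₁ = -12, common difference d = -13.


aₙ = a₁ + (n-1)d
= -12 + (30-1)×-13
= -12 - 377
= -389

a_30 = -389


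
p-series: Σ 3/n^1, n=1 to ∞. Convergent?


p-series test: Σ c/n^p converges if p > 1, diverges if p ≤ 1 (constant c > 0 doesn't affect convergence).
p = 1
1 ≤ 1 → DIVERGES

Diverges (p = 1 ≤ 1)


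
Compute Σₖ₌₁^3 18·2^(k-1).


Sₙ = 18×(2^3 - 1)/(2 - 1)
= 18×(8 - 1)/1
= 18×7/1
= 126

S_3 = 126


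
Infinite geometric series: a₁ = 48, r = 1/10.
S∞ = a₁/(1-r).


S∞ = a₁/(1-r) = 48/(1 - 1/10)
= 48/(9/10)
= 160/3

S∞ = 160/3


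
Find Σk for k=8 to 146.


Σₖ₌8^146 k = Σₖ₌₁^146 k − Σₖ₌₁^7 k
= 146·147/2 − 7·8/2
= 10731 − 28 = 10703

Σk = 10703


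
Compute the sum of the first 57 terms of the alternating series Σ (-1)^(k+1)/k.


S = 1 - 1/2 + 1/3 - 1/4 + 1/5 - 1/6 + 1/7 - 1/8 ± ...
= 0.7018
(Full series converges to +ln(2) ≈ +0.6931)

S_57 = 0.7018


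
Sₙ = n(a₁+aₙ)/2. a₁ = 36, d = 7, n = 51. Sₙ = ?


aₙ = 36 + (51-1)×7 = 386
Sₙ = n(a₁+aₙ)/2 = 51×(36+386)/2
= 51×422/2 = 10761

S_51 = 10761


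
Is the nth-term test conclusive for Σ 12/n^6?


lim(n→∞) 12/n^6 = 0
lim aₙ = 0 → nth-term test is INCONCLUSIVE
(Need other tests; this is actually a convergent p-series with p=6 > 1)

Inconclusive (lim aₙ = 0; need another test)


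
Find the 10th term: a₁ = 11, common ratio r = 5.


aₙ = a₁·r^(n-1)
= 11×5^9
= 11×1953125
= 21484375

a_10 = 21484375


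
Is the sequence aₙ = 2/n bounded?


a₁ = 2, a₂ = 2/2, a₃ = 2/3, ...
0 < aₙ ≤ 2 for all n ≥ 1
Lower bound: 0, Upper bound: 2
The sequence IS bounded

Bounded (0 < aₙ ≤ 2)


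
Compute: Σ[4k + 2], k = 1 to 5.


Σ(4k+2) = 4·Σk + 2·n
= 4·15 + 2·5
= 60 + 10 = 70

Σ = 70


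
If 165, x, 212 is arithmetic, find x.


AM = (165 + 212)/2 = 377/2 = 188.5

AM = 188.5


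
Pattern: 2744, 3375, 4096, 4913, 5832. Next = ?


Pattern: perfect cubes: n³
Terms: 2744, 3375, 4096, 4913, 5832
Next term = 6859

Next term = 6859


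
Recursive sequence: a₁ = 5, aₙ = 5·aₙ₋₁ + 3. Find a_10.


Computing step by step:
a_1 = 5
a_2 = 28
a_3 = 143
a_4 = 718
a_5 = 3593
a_6 = 17968
a_7 = 89843
a_8 = 449218
a_9 = 2246093
a_10 = 11230468


a_10 = 11230468


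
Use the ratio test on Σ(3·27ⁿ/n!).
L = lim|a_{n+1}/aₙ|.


aₙ = 3·27^n/n!
a_{n+1}/aₙ = 27^(n+1)/(n+1)! × n!/27^n  (constant 3 cancels)
= 27/(n+1)
L = lim(n→∞) 27/(n+1) = 0
L < 1 → series CONVERGES

Converges (ratio test: L = 0 < 1)


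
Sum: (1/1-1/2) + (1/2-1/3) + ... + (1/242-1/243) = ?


Telescoping: adjacent terms cancel.
= 1/1 - 1/243
= 1 - 1/243 = 242/243

Sum = 242/243


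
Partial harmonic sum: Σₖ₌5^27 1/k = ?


Σₖ₌5^27 1/k = 1/5 + 1/6 + 1/7 + ... + 1/27
= 145216599503/80313433200
≈ 1.8081

Sum = 145216599503/80313433200 ≈ 1.8081


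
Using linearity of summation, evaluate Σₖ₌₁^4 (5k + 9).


Σ(5k+9) = 5·Σk + 9·n
= 5·10 + 9·4
= 50 + 36 = 86

Σ = 86


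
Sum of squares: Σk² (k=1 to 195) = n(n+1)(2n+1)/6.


n = 195
n(n+1)(2n+1)/6 = 195×196×391/6
= 14944020/6 = 2490670

Σk² = 2490670


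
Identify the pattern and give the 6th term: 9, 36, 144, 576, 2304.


Pattern: geometric (r=4)
Terms: 9, 36, 144, 576, 2304
Next term = 9216

Next term = 9216


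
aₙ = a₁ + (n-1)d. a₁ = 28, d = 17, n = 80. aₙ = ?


aₙ = a₁ + (n-1)d
= 28 + (80-1)×17
= 28 + 1343
= 1371

a_80 = 1371


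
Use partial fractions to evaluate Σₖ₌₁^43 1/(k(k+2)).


1/(k(k+2)) = (1/2)·(1/k - 1/(k+2)) (partial fractions)
Telescoping: Σ = (1/2)·(1 + 1/2 - 1/44 - 1/45) = 2881/3960

Sum = 2881/3960


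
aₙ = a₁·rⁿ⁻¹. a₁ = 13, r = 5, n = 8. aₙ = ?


aₙ = a₁·r^(n-1)
= 13×5^7
= 13×78125
= 1015625

a_8 = 1015625


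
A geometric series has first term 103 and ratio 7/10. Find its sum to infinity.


S∞ = a₁/(1-r) = 103/(1 - 7/10)
= 103/(3/10)
= 1030/3

S∞ = 1030/3


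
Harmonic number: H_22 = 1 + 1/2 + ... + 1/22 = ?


H_22 = 1/1 + 1/2 + 1/3 + ... + 1/22
= 19093197/5173168
≈ 3.6908

H_22 = 19093197/5173168 ≈ 3.6908


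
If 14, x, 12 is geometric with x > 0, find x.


GM = √(14×12) = √168 = 12.9615

GM = 12.9615


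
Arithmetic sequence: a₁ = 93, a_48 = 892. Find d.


d = (aₙ - a₁)/(n-1)
= (892 - 93)/(48-1)
= 799/47 = 17

d = 17


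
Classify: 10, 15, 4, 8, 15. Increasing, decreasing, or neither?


Differences: 5, -11, 4, 7
Difference at position 1 is +5 (> 0) but position 2 is -11 (< 0) — sequence both rises and falls
→ NOT monotonic

Not monotonic


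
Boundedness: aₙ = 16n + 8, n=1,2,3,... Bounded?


aₙ = 16n + 8 → as n→∞, aₙ→∞
No finite upper bound exists
The sequence is UNBOUNDED

Unbounded (aₙ → ∞ as n → ∞)


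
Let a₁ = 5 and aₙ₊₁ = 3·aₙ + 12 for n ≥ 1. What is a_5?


Computing step by step:
a_1 = 5
a_2 = 27
a_3 = 93
a_4 = 291
a_5 = 885


a_5 = 885


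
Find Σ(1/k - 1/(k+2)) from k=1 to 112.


Telescoping with gap 2: two head and two tail terms survive.
= (1 + 1/2) - (1/113 + 1/114)
= 3/2 - 1/113 - 1/114 = 9548/6441

Sum = 9548/6441


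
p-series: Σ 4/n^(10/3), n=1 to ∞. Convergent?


p-series test: Σ c/n^p converges if p > 1, diverges if p ≤ 1 (constant c > 0 doesn't affect convergence).
p = 10/3
10/3 > 1 → CONVERGES

Converges (p = 10/3 > 1)


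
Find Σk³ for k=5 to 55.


Σₖ₌5^55 k³ = [55·56/2]² − [4·5/2]²
= 2371600 − 100 = 2371500

Σk³ = 2371500


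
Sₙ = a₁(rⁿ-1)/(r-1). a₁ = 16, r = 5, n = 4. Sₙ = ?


Sₙ = 16×(5^4 - 1)/(5 - 1)
= 16×(625 - 1)/4
= 16×624/4
= 2496

S_4 = 2496


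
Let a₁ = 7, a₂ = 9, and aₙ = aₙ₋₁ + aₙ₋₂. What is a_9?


Computing iteratively: 7, 9, 16, 25, 41, 66, 107, 173, 280
a_9 = 280

a_9 = 280


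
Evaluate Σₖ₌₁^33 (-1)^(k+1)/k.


S = 1 - 1/2 + 1/3 - 1/4 + 1/5 - 1/6 + 1/7 - 1/8 ± ...
= 0.7081
(Full series converges to +ln(2) ≈ +0.6931)

S_33 = 0.7081


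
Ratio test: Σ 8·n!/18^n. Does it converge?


aₙ = 8·n!/18^n
a_{n+1}/aₙ = (n+1)!/18^(n+1) × 18^n/n!  (constant 8 cancels)
= (n+1)/18
L = lim(n→∞) (n+1)/18 = ∞
L > 1 → series DIVERGES

Diverges (ratio test: L = ∞ > 1)


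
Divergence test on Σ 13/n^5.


lim(n→∞) 13/n^5 = 0
lim aₙ = 0 → nth-term test is INCONCLUSIVE
(Need other tests; this is actually a convergent p-series with p=5 > 1)

Inconclusive (lim aₙ = 0; need another test)


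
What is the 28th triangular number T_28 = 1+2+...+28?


n(n+1)/2 = 28×29/2 = 812/2 = 406

Σk = 406


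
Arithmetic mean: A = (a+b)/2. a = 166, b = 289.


AM = (166 + 289)/2 = 455/2 = 227.5

AM = 227.5


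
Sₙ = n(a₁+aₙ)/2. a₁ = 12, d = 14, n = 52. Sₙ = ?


aₙ = 12 + (52-1)×14 = 726
Sₙ = n(a₁+aₙ)/2 = 52×(12+726)/2
= 52×738/2 = 19188

S_52 = 19188


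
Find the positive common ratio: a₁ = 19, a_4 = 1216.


r^(n-1) = aₙ/a₁
r^3 = 1216/19 = 64
r = 64^(1/3)
= 4

r = 4


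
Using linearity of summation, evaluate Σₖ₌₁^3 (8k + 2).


Σ(8k+2) = 8·Σk + 2·n
= 8·6 + 2·3
= 48 + 6 = 54

Σ = 54


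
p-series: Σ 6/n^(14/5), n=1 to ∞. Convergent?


p-series test: Σ c/n^p converges if p > 1, diverges if p ≤ 1 (constant c > 0 doesn't affect convergence).
p = 14/5
14/5 > 1 → CONVERGES

Converges (p = 14/5 > 1)


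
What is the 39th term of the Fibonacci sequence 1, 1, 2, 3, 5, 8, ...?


Fibonacci sequence: 1, 1, 2, 3, 5, 8, 13, 21, 34, 55, 89, ...
F(39) = 63245986

F(39) = 63245986


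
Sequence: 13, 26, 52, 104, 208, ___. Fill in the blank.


Pattern: geometric (r=2)
Terms: 13, 26, 52, 104, 208
Next term = 416

Next term = 416


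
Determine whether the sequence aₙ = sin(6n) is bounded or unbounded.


For all n, -1 ≤ sin(6n) ≤ 1, so -1 ≤ sin(6n) ≤ 1
Lower bound: -1, Upper bound: 1
The sequence IS bounded

Bounded (-1 ≤ aₙ ≤ 1)


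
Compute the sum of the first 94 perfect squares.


n = 94
n(n+1)(2n+1)/6 = 94×95×189/6
= 1687770/6 = 281295

Σk² = 281295


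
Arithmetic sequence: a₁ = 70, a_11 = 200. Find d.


d = (aₙ - a₁)/(n-1)
= (200 - 70)/(11-1)
= 130/10 = 13

d = 13


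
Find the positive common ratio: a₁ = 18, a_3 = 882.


r^(n-1) = aₙ/a₁
r^2 = 882/18 = 49
r = 49^(1/2)
= ±7; taking r > 0 gives r = 7

r = 7


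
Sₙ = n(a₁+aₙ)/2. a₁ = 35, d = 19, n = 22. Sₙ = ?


aₙ = 35 + (22-1)×19 = 434
Sₙ = n(a₁+aₙ)/2 = 22×(35+434)/2
= 22×469/2 = 5159

S_22 = 5159


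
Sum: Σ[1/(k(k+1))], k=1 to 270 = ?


1/(k(k+1)) = 1/k - 1/(k+1) (partial fractions)
Telescoping: Σ = 1 - 1/271 = 270/271

Sum = 270/271


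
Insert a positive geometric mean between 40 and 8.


GM = √(40×8) = √320 = 17.8885

GM = 17.8885


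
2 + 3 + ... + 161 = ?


Σₖ₌2^161 k = Σₖ₌₁^161 k − Σₖ₌₁^1 k
= 161·162/2 − 1·2/2
= 13041 − 1 = 13040

Σk = 13040


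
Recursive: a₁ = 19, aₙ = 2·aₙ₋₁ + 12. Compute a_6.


Computing step by step:
a_1 = 19
a_2 = 50
a_3 = 112
a_4 = 236
a_5 = 484
a_6 = 980


a_6 = 980


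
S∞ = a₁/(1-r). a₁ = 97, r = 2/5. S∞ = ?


S∞ = a₁/(1-r) = 97/(1 - 2/5)
= 97/(3/5)
= 485/3

S∞ = 485/3


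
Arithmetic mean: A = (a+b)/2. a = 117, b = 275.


AM = (117 + 275)/2 = 392/2 = 196

AM = 196


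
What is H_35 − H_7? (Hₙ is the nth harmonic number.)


Σₖ₌8^35 1/k = 1/8 + 1/9 + 1/10 + ... + 1/35
= 2914184239027/1875370816800
≈ 1.5539

Sum = 2914184239027/1875370816800 ≈ 1.5539


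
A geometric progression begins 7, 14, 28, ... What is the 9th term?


aₙ = a₁·r^(n-1)
= 7×2^8
= 7×256
= 1792

a_9 = 1792


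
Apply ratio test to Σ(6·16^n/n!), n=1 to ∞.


aₙ = 6·16^n/n!
a_{n+1}/aₙ = 16^(n+1)/(n+1)! × n!/16^n  (constant 6 cancels)
= 16/(n+1)
L = lim(n→∞) 16/(n+1) = 0
L < 1 → series CONVERGES

Converges (ratio test: L = 0 < 1)


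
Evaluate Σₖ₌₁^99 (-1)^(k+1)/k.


S = 1 - 1/2 + 1/3 - 1/4 + 1/5 - 1/6 + 1/7 - 1/8 ± ...
= 0.6982
(Full series converges to +ln(2) ≈ +0.6931)

S_99 = 0.6982


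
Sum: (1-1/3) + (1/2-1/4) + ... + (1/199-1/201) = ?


Telescoping with gap 2: two head and two tail terms survive.
= (1 + 1/2) - (1/200 + 1/201)
= 3/2 - 1/200 - 1/201 = 59899/40200

Sum = 59899/40200


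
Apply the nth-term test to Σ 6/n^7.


lim(n→∞) 6/n^7 = 0
lim aₙ = 0 → nth-term test is INCONCLUSIVE
(Need other tests; this is actually a convergent p-series with p=7 > 1)

Inconclusive (lim aₙ = 0; need another test)


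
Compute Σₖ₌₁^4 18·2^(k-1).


Sₙ = 18×(2^4 - 1)/(2 - 1)
= 18×(16 - 1)/1
= 18×15/1
= 270

S_4 = 270


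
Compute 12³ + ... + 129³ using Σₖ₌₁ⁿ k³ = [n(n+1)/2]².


Σₖ₌12^129 k³ = [129·130/2]² − [11·12/2]²
= 70308225 − 4356 = 70303869

Σk³ = 70303869


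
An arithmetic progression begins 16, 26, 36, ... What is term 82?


aₙ = a₁ + (n-1)d
= 16 + (82-1)×10
= 16 + 810
= 826

a_82 = 826


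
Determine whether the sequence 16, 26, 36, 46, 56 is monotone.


Differences: 10, 10, 10, 10
All differences > 0 → strictly INCREASING

Monotonically increasing


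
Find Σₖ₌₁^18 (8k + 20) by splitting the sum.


Σ(8k+20) = 8·Σk + 20·n
= 8·171 + 20·18
= 1368 + 360 = 1728

Σ = 1728


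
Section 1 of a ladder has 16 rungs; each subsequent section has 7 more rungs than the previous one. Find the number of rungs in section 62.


aₙ = a₁ + (n-1)d
= 16 + (62-1)×7
= 16 + 427
= 443

a_62 = 443


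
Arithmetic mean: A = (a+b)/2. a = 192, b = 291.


AM = (192 + 291)/2 = 483/2 = 241.5

AM = 241.5


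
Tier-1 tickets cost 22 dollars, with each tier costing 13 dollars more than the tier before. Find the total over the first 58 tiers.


aₙ = 22 + (58-1)×13 = 763
Sₙ = n(a₁+aₙ)/2 = 58×(22+763)/2
= 58×785/2 = 22765

S_58 = 22765


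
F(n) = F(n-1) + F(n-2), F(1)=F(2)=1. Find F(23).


Fibonacci sequence: 1, 1, 2, 3, 5, 8, 13, 21, 34, 55, 89, ...
F(23) = 28657

F(23) = 28657


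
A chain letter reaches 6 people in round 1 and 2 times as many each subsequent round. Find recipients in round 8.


aₙ = a₁·r^(n-1)
= 6×2^7
= 6×128
= 768

a_8 = 768


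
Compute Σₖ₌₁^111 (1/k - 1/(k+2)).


Telescoping with gap 2: two head and two tail terms survive.
= (1 + 1/2) - (1/112 + 1/113)
= 3/2 - 1/112 - 1/113 = 18759/12656

Sum = 18759/12656


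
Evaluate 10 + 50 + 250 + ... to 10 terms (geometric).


Sₙ = 10×(5^10 - 1)/(5 - 1)
= 10×(9765625 - 1)/4
= 10×9765624/4
= 24414060

S_10 = 24414060


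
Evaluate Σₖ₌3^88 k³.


Σₖ₌3^88 k³ = [88·89/2]² − [2·3/2]²
= 15335056 − 9 = 15335047

Σk³ = 15335047


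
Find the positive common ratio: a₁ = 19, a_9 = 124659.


r^(n-1) = aₙ/a₁
r^8 = 124659/19 = 6561
r = 6561^(1/8)
= ±3; taking r > 0 gives r = 3

r = 3


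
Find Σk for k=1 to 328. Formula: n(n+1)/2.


n(n+1)/2 = 328×329/2 = 107912/2 = 53956

Σk = 53956


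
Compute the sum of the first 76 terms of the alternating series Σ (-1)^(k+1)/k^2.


S = 1 - 1/4 + 1/9 - 1/16 + 1/25 - 1/36 + 1/49 - 1/64 ± ...
= 0.8224
(Full series converges to +π²/12 ≈ +0.8225)

S_76 = 0.8224


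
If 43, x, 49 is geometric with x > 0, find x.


GM = √(43×49) = √2107 = 45.9021

GM = 45.9021


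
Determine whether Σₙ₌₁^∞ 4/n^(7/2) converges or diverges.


p-series test: Σ c/n^p converges if p > 1, diverges if p ≤ 1 (constant c > 0 doesn't affect convergence).
p = 7/2
7/2 > 1 → CONVERGES

Converges (p = 7/2 > 1)


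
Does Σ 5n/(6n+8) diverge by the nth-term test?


lim(n→∞) 5n/(6n+8) = 5/6 = 5/6  (divide numerator and denominator by n)
lim aₙ = 5/6 ≠ 0 → series DIVERGES

Diverges (lim aₙ = 5/6 ≠ 0)


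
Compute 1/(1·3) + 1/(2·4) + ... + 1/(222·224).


1/(k(k+2)) = (1/2)·(1/k - 1/(k+2)) (partial fractions)
Telescoping: Σ = (1/2)·(1 + 1/2 - 1/223 - 1/224) = 74481/99904

Sum = 74481/99904


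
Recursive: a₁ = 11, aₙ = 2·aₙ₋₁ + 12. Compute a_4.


Computing step by step:
a_1 = 11
a_2 = 34
a_3 = 80
a_4 = 172


a_4 = 172


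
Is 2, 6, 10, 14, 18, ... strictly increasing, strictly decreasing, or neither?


Differences: 4, 4, 4, 4
All differences > 0 → strictly INCREASING

Monotonically increasing


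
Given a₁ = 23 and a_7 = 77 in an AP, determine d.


d = (aₙ - a₁)/(n-1)
= (77 - 23)/(7-1)
= 54/6 = 9

d = 9


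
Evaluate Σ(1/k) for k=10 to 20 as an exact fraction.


Σₖ₌10^20 1/k = 1/10 + 1/11 + 1/12 + ... + 1/20
= 178964263/232792560
≈ 0.7688

Sum = 178964263/232792560 ≈ 0.7688


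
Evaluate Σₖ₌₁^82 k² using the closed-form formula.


n = 82
n(n+1)(2n+1)/6 = 82×83×165/6
= 1122990/6 = 187165

Σk² = 187165


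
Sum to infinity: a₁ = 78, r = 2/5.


S∞ = a₁/(1-r) = 78/(1 - 2/5)
= 78/(3/5)
= 130

S∞ = 130


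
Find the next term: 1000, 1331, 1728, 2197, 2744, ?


Pattern: perfect cubes: n³
Terms: 1000, 1331, 1728, 2197, 2744
Next term = 3375

Next term = 3375


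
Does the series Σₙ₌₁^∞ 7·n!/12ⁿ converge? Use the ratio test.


aₙ = 7·n!/12^n
a_{n+1}/aₙ = (n+1)!/12^(n+1) × 12^n/n!  (constant 7 cancels)
= (n+1)/12
L = lim(n→∞) (n+1)/12 = ∞
L > 1 → series DIVERGES

Diverges (ratio test: L = ∞ > 1)


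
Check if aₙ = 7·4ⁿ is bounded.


aₙ = 7·4ⁿ → as n→∞, aₙ→∞ (since base 4 > 1)
No finite upper bound exists
The sequence is UNBOUNDED

Unbounded (aₙ → ∞ as n → ∞)


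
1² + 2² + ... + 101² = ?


n = 101
n(n+1)(2n+1)/6 = 101×102×203/6
= 2091306/6 = 348551

Σk² = 348551


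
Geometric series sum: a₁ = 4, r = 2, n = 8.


Sₙ = 4×(2^8 - 1)/(2 - 1)
= 4×(256 - 1)/1
= 4×255/1
= 1020

S_8 = 1020


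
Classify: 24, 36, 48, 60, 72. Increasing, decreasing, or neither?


Differences: 12, 12, 12, 12
All differences > 0 → strictly INCREASING

Monotonically increasing


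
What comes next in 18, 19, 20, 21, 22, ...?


Pattern: arithmetic (d=1)
Terms: 18, 19, 20, 21, 22
Next term = 23

Next term = 23


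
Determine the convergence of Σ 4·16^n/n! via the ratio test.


aₙ = 4·16^n/n!
a_{n+1}/aₙ = 16^(n+1)/(n+1)! × n!/16^n  (constant 4 cancels)
= 16/(n+1)
L = lim(n→∞) 16/(n+1) = 0
L < 1 → series CONVERGES

Converges (ratio test: L = 0 < 1)


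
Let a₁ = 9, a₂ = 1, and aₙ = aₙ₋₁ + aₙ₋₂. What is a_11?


Computing iteratively: 9, 1, 10, 11, 21, 32, 53, 85, 138, 223, 361
a_11 = 361

a_11 = 361


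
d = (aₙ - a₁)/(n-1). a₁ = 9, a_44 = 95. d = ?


d = (aₙ - a₁)/(n-1)
= (95 - 9)/(44-1)
= 86/43 = 2

d = 2


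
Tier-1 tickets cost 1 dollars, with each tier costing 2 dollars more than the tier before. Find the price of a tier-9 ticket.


aₙ = a₁ + (n-1)d
= 1 + (9-1)×2
= 1 + 16
= 17

a_9 = 17


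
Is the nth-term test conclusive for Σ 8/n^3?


lim(n→∞) 8/n^3 = 0
lim aₙ = 0 → nth-term test is INCONCLUSIVE
(Need other tests; this is actually a convergent p-series with p=3 > 1)

Inconclusive (lim aₙ = 0; need another test)


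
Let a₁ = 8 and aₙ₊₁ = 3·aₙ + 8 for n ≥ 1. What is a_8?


Computing step by step:
a_1 = 8
a_2 = 32
a_3 = 104
a_4 = 320
a_5 = 968
a_6 = 2912
a_7 = 8744
a_8 = 26240


a_8 = 26240


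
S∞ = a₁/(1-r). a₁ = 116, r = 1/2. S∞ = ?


S∞ = a₁/(1-r) = 116/(1 - 1/2)
= 116/(1/2)
= 232

S∞ = 232


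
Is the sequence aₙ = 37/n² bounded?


a₁ = 37, a₂ = 37/4, a₃ = 37/9, ...
0 < aₙ ≤ 37 for all n ≥ 1
The sequence IS bounded

Bounded (0 < aₙ ≤ 37)


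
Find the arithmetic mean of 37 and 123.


AM = (37 + 123)/2 = 160/2 = 80

AM = 80


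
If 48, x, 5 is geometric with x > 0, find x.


GM = √(48×5) = √240 = 15.4919

GM = 15.4919


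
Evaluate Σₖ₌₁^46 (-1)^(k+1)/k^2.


S = 1 - 1/4 + 1/9 - 1/16 + 1/25 - 1/36 + 1/49 - 1/64 ± ...
= 0.8222
(Full series converges to +π²/12 ≈ +0.8225)

S_46 = 0.8222


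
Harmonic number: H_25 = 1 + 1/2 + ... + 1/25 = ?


H_25 = 1/1 + 1/2 + 1/3 + ... + 1/25
= 34052522467/8923714800
≈ 3.816

H_25 = 34052522467/8923714800 ≈ 3.816


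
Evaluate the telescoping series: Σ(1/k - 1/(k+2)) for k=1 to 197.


Telescoping with gap 2: two head and two tail terms survive.
= (1 + 1/2) - (1/198 + 1/199)
= 3/2 - 1/198 - 1/199 = 29353/19701

Sum = 29353/19701


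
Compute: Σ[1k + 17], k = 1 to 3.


Σ(1k+17) = 1·Σk + 17·n
= 1·6 + 17·3
= 6 + 51 = 57

Σ = 57


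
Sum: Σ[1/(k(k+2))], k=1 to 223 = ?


1/(k(k+2)) = (1/2)·(1/k - 1/(k+2)) (partial fractions)
Telescoping: Σ = (1/2)·(1 + 1/2 - 1/224 - 1/225) = 75151/100800

Sum = 75151/100800


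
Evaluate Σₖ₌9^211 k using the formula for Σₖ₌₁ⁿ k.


Σₖ₌9^211 k = Σₖ₌₁^211 k − Σₖ₌₁^8 k
= 211·212/2 − 8·9/2
= 22366 − 36 = 22330

Σk = 22330


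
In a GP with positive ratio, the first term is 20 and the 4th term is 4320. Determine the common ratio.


r^(n-1) = aₙ/a₁
r^3 = 4320/20 = 216
r = 216^(1/3)
= 6

r = 6


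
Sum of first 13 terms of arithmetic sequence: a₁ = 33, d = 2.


aₙ = 33 + (13-1)×2 = 57
Sₙ = n(a₁+aₙ)/2 = 13×(33+57)/2
= 13×90/2 = 585

S_13 = 585


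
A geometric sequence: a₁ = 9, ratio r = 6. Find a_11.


aₙ = a₁·r^(n-1)
= 9×6^10
= 9×60466176
= 544195584

a_11 = 544195584


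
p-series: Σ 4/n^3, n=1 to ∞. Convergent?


p-series test: Σ c/n^p converges if p > 1, diverges if p ≤ 1 (constant c > 0 doesn't affect convergence).
p = 3
3 > 1 → CONVERGES

Converges (p = 3 > 1)


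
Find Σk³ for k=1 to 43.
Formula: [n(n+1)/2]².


n(n+1)/2 = 43×44/2 = 946
Σk³ = 946² = 894916

Σk³ = 894916


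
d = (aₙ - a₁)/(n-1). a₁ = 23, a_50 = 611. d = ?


d = (aₙ - a₁)/(n-1)
= (611 - 23)/(50-1)
= 588/49 = 12

d = 12


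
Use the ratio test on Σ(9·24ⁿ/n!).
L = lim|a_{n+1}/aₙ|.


aₙ = 9·24^n/n!
a_{n+1}/aₙ = 24^(n+1)/(n+1)! × n!/24^n  (constant 9 cancels)
= 24/(n+1)
L = lim(n→∞) 24/(n+1) = 0
L < 1 → series CONVERGES

Converges (ratio test: L = 0 < 1)


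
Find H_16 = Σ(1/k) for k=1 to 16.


H_16 = 1/1 + 1/2 + 1/3 + ... + 1/16
= 2436559/720720
≈ 3.3807

H_16 = 2436559/720720 ≈ 3.3807


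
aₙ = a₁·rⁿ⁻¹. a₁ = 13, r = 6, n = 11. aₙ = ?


aₙ = a₁·r^(n-1)
= 13×6^10
= 13×60466176
= 786060288

a_11 = 786060288


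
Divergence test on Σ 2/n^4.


lim(n→∞) 2/n^4 = 0
lim aₙ = 0 → nth-term test is INCONCLUSIVE
(Need other tests; this is actually a convergent p-series with p=4 > 1)

Inconclusive (lim aₙ = 0; need another test)


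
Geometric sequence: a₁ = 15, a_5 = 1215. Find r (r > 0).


r^(n-1) = aₙ/a₁
r^4 = 1215/15 = 81
r = 81^(1/4)
= ±3; taking r > 0 gives r = 3

r = 3


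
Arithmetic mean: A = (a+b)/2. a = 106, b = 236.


AM = (106 + 236)/2 = 342/2 = 171

AM = 171


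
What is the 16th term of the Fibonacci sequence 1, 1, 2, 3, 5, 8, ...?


Fibonacci sequence: 1, 1, 2, 3, 5, 8, 13, 21, 34, 55, 89, ...
F(16) = 987

F(16) = 987


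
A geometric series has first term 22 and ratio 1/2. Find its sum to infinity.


S∞ = a₁/(1-r) = 22/(1 - 1/2)
= 22/(1/2)
= 44

S∞ = 44
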